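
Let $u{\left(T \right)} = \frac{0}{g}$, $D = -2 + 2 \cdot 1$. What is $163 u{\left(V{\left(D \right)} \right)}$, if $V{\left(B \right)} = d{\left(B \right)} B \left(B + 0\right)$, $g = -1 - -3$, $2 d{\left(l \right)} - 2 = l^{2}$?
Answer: $0$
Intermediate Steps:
$d{\left(l \right)} = 1 + \frac{l^{2}}{2}$
$g = 2$ ($g = -1 + 3 = 2$)
$D = 0$ ($D = -2 + 2 = 0$)
$V{\left(B \right)} = B^{2} \left(1 + \frac{B^{2}}{2}\right)$ ($V{\left(B \right)} = \left(1 + \frac{B^{2}}{2}\right) B \left(B + 0\right) = \left(1 + \frac{B^{2}}{2}\right) B B = \left(1 + \frac{B^{2}}{2}\right) B^{2} = B^{2} \left(1 + \frac{B^{2}}{2}\right)$)
$u{\left(T \right)} = 0$ ($u{\left(T \right)} = \frac{0}{2} = 0 \cdot \frac{1}{2} = 0$)
$163 u{\left(V{\left(D \right)} \right)} = 163 \cdot 0 = 0$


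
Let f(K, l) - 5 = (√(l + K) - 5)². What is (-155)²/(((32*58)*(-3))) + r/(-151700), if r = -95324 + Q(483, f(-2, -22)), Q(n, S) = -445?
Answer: -777837677/211166400 ≈ -3.6835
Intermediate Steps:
f(K, l) = 5 + (-5 + √(K + l))² (f(K, l) = 5 + (√(l + K) - 5)² = 5 + (√(K + l) - 5)² = 5 + (-5 + √(K + l))²)
r = -95769 (r = -95324 - 445 = -95769)
(-155)²/(((32*58)*(-3))) + r/(-151700) = (-155)²/(((32*58)*(-3))) - 95769/(-151700) = 24025/((1856*(-3))) - 95769*(-1/151700) = 24025/(-5568) + 95769/151700 = 24025*(-1/5568) + 95769/151700 = -24025/5568 + 95769/151700 = -777837677/211166400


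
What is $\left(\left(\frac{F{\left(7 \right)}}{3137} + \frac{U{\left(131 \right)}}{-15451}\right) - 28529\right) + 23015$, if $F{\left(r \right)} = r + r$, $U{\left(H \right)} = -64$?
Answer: $- \frac{267261988436}{48469787} \approx -5514.0$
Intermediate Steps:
$F{\left(r \right)} = 2 r$
$\left(\left(\frac{F{\left(7 \right)}}{3137} + \frac{U{\left(131 \right)}}{-15451}\right) - 28529\right) + 23015 = \left(\left(\frac{2 \cdot 7}{3137} - \frac{64}{-15451}\right) - 28529\right) + 23015 = \left(\left(14 \cdot \frac{1}{3137} - - \frac{64}{15451}\right) - 28529\right) + 23015 = \left(\left(\frac{14}{3137} + \frac{64}{15451}\right) - 28529\right) + 23015 = \left(\frac{417082}{48469787} - 28529\right) + 23015 = - \frac{1382794136241}{48469787} + 23015 = - \frac{267261988436}{48469787}$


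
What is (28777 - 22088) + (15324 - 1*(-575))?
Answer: 22588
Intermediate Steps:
(28777 - 22088) + (15324 - 1*(-575)) = 6689 + (15324 + 575) = 6689 + 15899 = 22588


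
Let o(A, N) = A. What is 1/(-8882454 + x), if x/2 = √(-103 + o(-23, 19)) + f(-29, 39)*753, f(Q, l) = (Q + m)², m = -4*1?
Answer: -603535/4371053954742 - I*√14/8742107909484 ≈ -1.3808e-7 - 4.28e-13*I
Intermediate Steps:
m = -4
f(Q, l) = (-4 + Q)² (f(Q, l) = (Q - 4)² = (-4 + Q)²)
x = 1640034 + 6*I*√14 (x = 2*(√(-103 - 23) + (-4 - 29)²*753) = 2*(√(-126) + (-33)²*753) = 2*(3*I*√14 + 1089*753) = 2*(3*I*√14 + 820017) = 2*(820017 + 3*I*√14) = 1640034 + 6*I*√14 ≈ 1.64e+6 + 22.45*I)
1/(-8882454 + x) = 1/(-8882454 + (1640034 + 6*I*√14)) = 1/(-7242420 + 6*I*√14)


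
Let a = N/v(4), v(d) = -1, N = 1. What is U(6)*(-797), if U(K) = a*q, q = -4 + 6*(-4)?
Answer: -22316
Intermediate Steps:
q = -28 (q = -4 - 24 = -28)
a = -1 (a = 1/(-1) = 1*(-1) = -1)
U(K) = 28 (U(K) = -1*(-28) = 28)
U(6)*(-797) = 28*(-797) = -22316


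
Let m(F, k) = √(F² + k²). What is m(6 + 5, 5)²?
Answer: 146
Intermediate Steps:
m(6 + 5, 5)² = (√((6 + 5)² + 5²))² = (√(11² + 25))² = (√(121 + 25))² = (√146)² = 146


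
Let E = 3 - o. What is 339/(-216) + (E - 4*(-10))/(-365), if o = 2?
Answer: -44197/26280 ≈ -1.6818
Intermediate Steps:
E = 1 (E = 3 - 1*2 = 3 - 2 = 1)
339/(-216) + (E - 4*(-10))/(-365) = 339/(-216) + (1 - 4*(-10))/(-365) = 339*(-1/216) + (1 + 40)*(-1/365) = -113/72 + 41*(-1/365) = -113/72 - 41/365 = -44197/26280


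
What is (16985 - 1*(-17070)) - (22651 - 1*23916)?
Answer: 35320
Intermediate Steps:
(16985 - 1*(-17070)) - (22651 - 1*23916) = (16985 + 17070) - (22651 - 23916) = 34055 - 1*(-1265) = 34055 + 1265 = 35320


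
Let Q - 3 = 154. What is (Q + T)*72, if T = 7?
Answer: 11808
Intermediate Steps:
Q = 157 (Q = 3 + 154 = 157)
(Q + T)*72 = (157 + 7)*72 = 164*72 = 11808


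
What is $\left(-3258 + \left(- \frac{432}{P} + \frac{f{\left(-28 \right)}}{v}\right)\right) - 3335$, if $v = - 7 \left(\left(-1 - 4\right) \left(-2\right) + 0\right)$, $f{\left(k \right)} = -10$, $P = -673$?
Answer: $- \frac{31055926}{4711} \approx -6592.2$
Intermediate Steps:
$v = -70$ ($v = - 7 \left(\left(-5\right) \left(-2\right) + 0\right) = - 7 \left(10 + 0\right) = \left(-7\right) 10 = -70$)
$\left(-3258 + \left(- \frac{432}{P} + \frac{f{\left(-28 \right)}}{v}\right)\right) - 3335 = \left(-3258 - \left(- \frac{432}{673} - \frac{1}{7}\right)\right) - 3335 = \left(-3258 - - \frac{3697}{4711}\right) - 3335 = \left(-3258 + \left(\frac{432}{673} + \frac{1}{7}\right)\right) - 3335 = \left(-3258 + \frac{3697}{4711}\right) - 3335 = - \frac{15344741}{4711} - 3335 = - \frac{31055926}{4711}$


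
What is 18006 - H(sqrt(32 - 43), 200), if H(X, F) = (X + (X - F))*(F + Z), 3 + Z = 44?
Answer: 66206 - 482*I*sqrt(11) ≈ 66206.0 - 1598.6*I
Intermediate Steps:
Z = 41 (Z = -3 + 44 = 41)
H(X, F) = (41 + F)*(-F + 2*X) (H(X, F) = (X + (X - F))*(F + 41) = (-F + 2*X)*(41 + F) = (41 + F)*(-F + 2*X))
18006 - H(sqrt(32 - 43), 200) = 18006 - (-1*200**2 - 41*200 + 82*sqrt(32 - 43) + 2*200*sqrt(32 - 43)) = 18006 - (-1*40000 - 8200 + 82*sqrt(-11) + 2*200*sqrt(-11)) = 18006 - (-40000 - 8200 + 82*(I*sqrt(11)) + 2*200*(I*sqrt(11))) = 18006 - (-40000 - 8200 + 82*I*sqrt(11) + 400*I*sqrt(11)) = 18006 - (-48200 + 482*I*sqrt(11)) = 18006 + (48200 - 482*I*sqrt(11)) = 66206 - 482*I*sqrt(11)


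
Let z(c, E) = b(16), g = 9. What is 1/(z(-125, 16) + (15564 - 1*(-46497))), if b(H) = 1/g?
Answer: 9/558550 ≈ 1.6113e-5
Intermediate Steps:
b(H) = ⅑ (b(H) = 1/9 = ⅑)
z(c, E) = ⅑
1/(z(-125, 16) + (15564 - 1*(-46497))) = 1/(⅑ + (15564 - 1*(-46497))) = 1/(⅑ + (15564 + 46497)) = 1/(⅑ + 62061) = 1/(558550/9) = 9/558550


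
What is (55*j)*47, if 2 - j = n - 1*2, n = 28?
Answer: -62040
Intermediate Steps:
j = -24 (j = 2 - (28 - 1*2) = 2 - (28 - 2) = 2 - 1*26 = 2 - 26 = -24)
(55*j)*47 = (55*(-24))*47 = -1320*47 = -62040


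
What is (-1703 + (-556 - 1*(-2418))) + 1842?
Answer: 2001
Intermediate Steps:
(-1703 + (-556 - 1*(-2418))) + 1842 = (-1703 + (-556 + 2418)) + 1842 = (-1703 + 1862) + 1842 = 159 + 1842 = 2001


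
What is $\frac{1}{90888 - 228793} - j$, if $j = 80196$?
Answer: $- \frac{11059429381}{137905} \approx -80196.0$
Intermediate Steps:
$\frac{1}{90888 - 228793} - j = \frac{1}{90888 - 228793} - 80196 = \frac{1}{-137905} - 80196 = - \frac{1}{137905} - 80196 = - \frac{11059429381}{137905}$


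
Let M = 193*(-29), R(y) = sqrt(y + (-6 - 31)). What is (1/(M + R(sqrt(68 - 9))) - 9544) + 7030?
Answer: -2514 - 1/(5597 - I*sqrt(37 - sqrt(59))) ≈ -2514.0 - 1.7285e-7*I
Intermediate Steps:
R(y) = sqrt(-37 + y) (R(y) = sqrt(y - 37) = sqrt(-37 + y))
M = -5597
(1/(M + R(sqrt(68 - 9))) - 9544) + 7030 = (1/(-5597 + sqrt(-37 + sqrt(68 - 9))) - 9544) + 7030 = (1/(-5597 + sqrt(-37 + sqrt(59))) - 9544) + 7030 = (-9544 + 1/(-5597 + sqrt(-37 + sqrt(59)))) + 7030 = -2514 + 1/(-5597 + sqrt(-37 + sqrt(59)))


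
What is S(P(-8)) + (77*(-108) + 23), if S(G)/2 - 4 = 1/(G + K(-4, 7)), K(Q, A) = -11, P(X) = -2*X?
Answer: -41423/5 ≈ -8284.6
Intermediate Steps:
S(G) = 8 + 2/(-11 + G) (S(G) = 8 + 2/(G - 11) = 8 + 2/(-11 + G))
S(P(-8)) + (77*(-108) + 23) = 2*(-43 + 4*(-2*(-8)))/(-11 - 2*(-8)) + (77*(-108) + 23) = 2*(-43 + 4*16)/(-11 + 16) + (-8316 + 23) = 2*(-43 + 64)/5 - 8293 = 2*(1/5)*21 - 8293 = 42/5 - 8293 = -41423/5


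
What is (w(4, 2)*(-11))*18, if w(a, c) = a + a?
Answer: -1584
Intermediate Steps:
w(a, c) = 2*a
(w(4, 2)*(-11))*18 = ((2*4)*(-11))*18 = (8*(-11))*18 = -88*18 = -1584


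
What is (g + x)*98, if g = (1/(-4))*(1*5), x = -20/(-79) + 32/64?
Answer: -7693/158 ≈ -48.690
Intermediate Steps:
x = 119/158 (x = -20*(-1/79) + 32*(1/64) = 20/79 + ½ = 119/158 ≈ 0.75316)
g = -5/4 (g = -¼*1*5 = -¼*5 = -5/4 ≈ -1.2500)
(g + x)*98 = (-5/4 + 119/158)*98 = -157/316*98 = -7693/158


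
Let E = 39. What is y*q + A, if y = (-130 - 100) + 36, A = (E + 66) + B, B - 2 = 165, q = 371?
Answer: -71702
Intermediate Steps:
B = 167 (B = 2 + 165 = 167)
A = 272 (A = (39 + 66) + 167 = 105 + 167 = 272)
y = -194 (y = -230 + 36 = -194)
y*q + A = -194*371 + 272 = -71974 + 272 = -71702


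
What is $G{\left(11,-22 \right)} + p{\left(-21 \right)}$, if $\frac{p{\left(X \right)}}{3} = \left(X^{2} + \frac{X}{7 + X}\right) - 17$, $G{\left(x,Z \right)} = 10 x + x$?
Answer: $\frac{2795}{2} \approx 1397.5$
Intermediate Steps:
$G{\left(x,Z \right)} = 11 x$
$p{\left(X \right)} = -51 + 3 X^{2} + \frac{3 X}{7 + X}$ ($p{\left(X \right)} = 3 \left(\left(X^{2} + \frac{X}{7 + X}\right) - 17\right) = 3 \left(-17 + X^{2} + \frac{X}{7 + X}\right) = -51 + 3 X^{2} + \frac{3 X}{7 + X}$)
$G{\left(11,-22 \right)} + p{\left(-21 \right)} = 11 \cdot 11 + \frac{3 \left(-119 + \left(-21\right)^{3} - -336 + 7 \left(-21\right)^{2}\right)}{7 - 21} = 121 + \frac{3 \left(-119 - 9261 + 336 + 7 \cdot 441\right)}{-14} = 121 + 3 \left(- \frac{1}{14}\right) \left(-119 - 9261 + 336 + 3087\right) = 121 + 3 \left(- \frac{1}{14}\right) \left(-5957\right) = 121 + \frac{2553}{2} = \frac{2795}{2}$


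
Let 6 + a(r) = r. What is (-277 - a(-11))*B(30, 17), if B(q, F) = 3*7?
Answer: -5460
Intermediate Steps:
B(q, F) = 21
a(r) = -6 + r
(-277 - a(-11))*B(30, 17) = (-277 - (-6 - 11))*21 = (-277 - 1*(-17))*21 = (-277 + 17)*21 = -260*21 = -5460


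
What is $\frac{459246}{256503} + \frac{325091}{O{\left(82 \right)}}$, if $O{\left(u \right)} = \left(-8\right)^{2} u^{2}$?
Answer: $\frac{93672301143}{36794158336} \approx 2.5458$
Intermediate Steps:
$O{\left(u \right)} = 64 u^{2}$
$\frac{459246}{256503} + \frac{325091}{O{\left(82 \right)}} = \frac{459246}{256503} + \frac{325091}{64 \cdot 82^{2}} = 459246 \cdot \frac{1}{256503} + \frac{325091}{64 \cdot 6724} = \frac{153082}{85501} + \frac{325091}{430336} = \frac{93672301143}{36794158336}$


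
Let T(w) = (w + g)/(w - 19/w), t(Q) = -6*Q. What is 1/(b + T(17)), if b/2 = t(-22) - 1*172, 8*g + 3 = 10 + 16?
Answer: -720/56699 ≈ -0.012699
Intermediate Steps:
g = 23/8 (g = -3/8 + (10 + 16)/8 = -3/8 + (1/8)*26 = -3/8 + 13/4 = 23/8 ≈ 2.8750)
T(w) = (23/8 + w)/(w - 19/w) (T(w) = (w + 23/8)/(w - 19/w) = (23/8 + w)/(w - 19/w))
b = -80 (b = 2*(-6*(-22) - 1*172) = 2*(132 - 172) = 2*(-40) = -80)
1/(b + T(17)) = 1/(-80 + (1/8)*17*(23 + 8*17)/(-19 + 17**2)) = 1/(-80 + (1/8)*17*(23 + 136)/(-19 + 289)) = 1/(-80 + (1/8)*17*159/270) = 1/(-80 + (1/8)*17*(1/270)*159) = 1/(-80 + 901/720) = 1/(-56699/720) = -720/56699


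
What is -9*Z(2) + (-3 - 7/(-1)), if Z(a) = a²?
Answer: -32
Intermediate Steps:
-9*Z(2) + (-3 - 7/(-1)) = -9*2² + (-3 - 7/(-1)) = -9*4 + (-3 - 7*(-1)) = -36 + (-3 - 1*(-7)) = -36 + (-3 + 7) = -36 + 4 = -32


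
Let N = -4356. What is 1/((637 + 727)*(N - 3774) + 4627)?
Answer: -1/11084693 ≈ -9.0214e-8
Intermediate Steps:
1/((637 + 727)*(N - 3774) + 4627) = 1/((637 + 727)*(-4356 - 3774) + 4627) = 1/(1364*(-8130) + 4627) = 1/(-11089320 + 4627) = 1/(-11084693) = -1/11084693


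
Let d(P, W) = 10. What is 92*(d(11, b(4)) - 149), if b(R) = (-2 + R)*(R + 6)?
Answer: -12788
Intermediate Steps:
b(R) = (-2 + R)*(6 + R)
92*(d(11, b(4)) - 149) = 92*(10 - 149) = 92*(-139) = -12788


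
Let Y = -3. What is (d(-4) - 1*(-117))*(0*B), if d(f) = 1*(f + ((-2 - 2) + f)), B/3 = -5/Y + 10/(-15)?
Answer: 0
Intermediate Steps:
B = 3 (B = 3*(-5/(-3) + 10/(-15)) = 3*(-5*(-⅓) + 10*(-1/15)) = 3*(5/3 - ⅔) = 3*1 = 3)
d(f) = -4 + 2*f (d(f) = 1*(f + (-4 + f)) = 1*(-4 + 2*f) = -4 + 2*f)
(d(-4) - 1*(-117))*(0*B) = ((-4 + 2*(-4)) - 1*(-117))*(0*3) = ((-4 - 8) + 117)*0 = (-12 + 117)*0 = 105*0 = 0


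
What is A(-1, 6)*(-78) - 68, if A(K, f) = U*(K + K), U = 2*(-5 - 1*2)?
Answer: -2252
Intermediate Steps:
U = -14 (U = 2*(-5 - 2) = 2*(-7) = -14)
A(K, f) = -28*K (A(K, f) = -14*(K + K) = -28*K)
A(-1, 6)*(-78) - 68 = -28*(-1)*(-78) - 68 = 28*(-78) - 68 = -2184 - 68 = -2252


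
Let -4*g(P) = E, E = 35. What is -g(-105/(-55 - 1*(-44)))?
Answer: 35/4 ≈ 8.7500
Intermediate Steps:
g(P) = -35/4 (g(P) = -1/4*35 = -35/4)
-g(-105/(-55 - 1*(-44))) = -1*(-35/4) = 35/4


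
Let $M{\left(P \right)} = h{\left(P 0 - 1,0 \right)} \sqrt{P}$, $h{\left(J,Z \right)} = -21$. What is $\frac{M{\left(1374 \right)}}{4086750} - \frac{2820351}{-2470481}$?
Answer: $\frac{2820351}{2470481} - \frac{7 \sqrt{1374}}{1362250} \approx 1.1414$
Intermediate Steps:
$M{\left(P \right)} = - 21 \sqrt{P}$
$\frac{M{\left(1374 \right)}}{4086750} - \frac{2820351}{-2470481} = \frac{\left(-21\right) \sqrt{1374}}{4086750} - \frac{2820351}{-2470481} = - 21 \sqrt{1374} \cdot \frac{1}{4086750} - - \frac{2820351}{2470481} = - \frac{7 \sqrt{1374}}{1362250} + \frac{2820351}{2470481} = \frac{2820351}{2470481} - \frac{7 \sqrt{1374}}{1362250}$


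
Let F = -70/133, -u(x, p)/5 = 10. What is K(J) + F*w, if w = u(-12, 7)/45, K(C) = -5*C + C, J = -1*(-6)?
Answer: -4004/171 ≈ -23.415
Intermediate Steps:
u(x, p) = -50 (u(x, p) = -5*10 = -50)
J = 6
K(C) = -4*C
F = -10/19 (F = -70*1/133 = -10/19 ≈ -0.52632)
w = -10/9 (w = -50/45 = -50*1/45 = -10/9 ≈ -1.1111)
K(J) + F*w = -4*6 - 10/19*(-10/9) = -24 + 100/171 = -4004/171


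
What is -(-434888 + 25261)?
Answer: 409627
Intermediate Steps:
-(-434888 + 25261) = -1*(-409627) = 409627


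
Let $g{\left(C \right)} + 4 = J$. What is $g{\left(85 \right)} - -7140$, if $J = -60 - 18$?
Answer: $7058$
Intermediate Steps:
$J = -78$
$g{\left(C \right)} = -82$ ($g{\left(C \right)} = -4 - 78 = -82$)
$g{\left(85 \right)} - -7140 = -82 - -7140 = -82 + 7140 = 7058$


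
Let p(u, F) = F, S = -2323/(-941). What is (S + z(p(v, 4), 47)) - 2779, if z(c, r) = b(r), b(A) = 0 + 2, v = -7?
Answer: -2610834/941 ≈ -2774.5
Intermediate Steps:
S = 2323/941 (S = -2323*(-1/941) = 2323/941 ≈ 2.4687)
b(A) = 2
z(c, r) = 2
(S + z(p(v, 4), 47)) - 2779 = (2323/941 + 2) - 2779 = 4205/941 - 2779 = -2610834/941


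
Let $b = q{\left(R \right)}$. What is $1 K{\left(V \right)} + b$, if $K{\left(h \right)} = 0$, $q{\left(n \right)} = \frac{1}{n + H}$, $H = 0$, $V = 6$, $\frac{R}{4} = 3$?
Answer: $\frac{1}{12} \approx 0.083333$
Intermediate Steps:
$R = 12$ ($R = 4 \cdot 3 = 12$)
$q{\left(n \right)} = \frac{1}{n}$ ($q{\left(n \right)} = \frac{1}{n + 0} = \frac{1}{n}$)
$b = \frac{1}{12} \approx 0.083333$
$1 K{\left(V \right)} + b = 1 \cdot 0 + \frac{1}{12} = 0 + \frac{1}{12} = \frac{1}{12}$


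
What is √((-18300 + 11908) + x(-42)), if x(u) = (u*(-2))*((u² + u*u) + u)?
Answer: 4*√17902 ≈ 535.19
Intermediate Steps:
x(u) = -2*u*(u + 2*u²) (x(u) = (-2*u)*((u² + u²) + u) = (-2*u)*(2*u² + u) = (-2*u)*(u + 2*u²) = -2*u*(u + 2*u²))
√((-18300 + 11908) + x(-42)) = √((-18300 + 11908) + (-42)²*(-2 - 4*(-42))) = √(-6392 + 1764*(-2 + 168)) = √(-6392 + 1764*166) = √(-6392 + 292824) = √286432 = 4*√17902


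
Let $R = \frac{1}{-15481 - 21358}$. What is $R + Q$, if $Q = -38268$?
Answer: $- \frac{1409754853}{36839} \approx -38268.0$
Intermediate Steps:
$R = - \frac{1}{36839}$ ($R = \frac{1}{-36839} = - \frac{1}{36839} \approx -2.7145 \cdot 10^{-5}$)
$R + Q = - \frac{1}{36839} - 38268 = - \frac{1409754853}{36839}$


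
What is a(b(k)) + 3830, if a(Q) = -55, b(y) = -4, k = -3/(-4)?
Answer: 3775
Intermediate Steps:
k = 3/4 (k = -3*(-1/4) = 3/4 ≈ 0.75000)
a(b(k)) + 3830 = -55 + 3830 = 3775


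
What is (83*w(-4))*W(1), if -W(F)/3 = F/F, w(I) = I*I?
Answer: -3984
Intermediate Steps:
w(I) = I**2
W(F) = -3 (W(F) = -3*F/F = -3*1 = -3)
(83*w(-4))*W(1) = (83*(-4)**2)*(-3) = (83*16)*(-3) = 1328*(-3) = -3984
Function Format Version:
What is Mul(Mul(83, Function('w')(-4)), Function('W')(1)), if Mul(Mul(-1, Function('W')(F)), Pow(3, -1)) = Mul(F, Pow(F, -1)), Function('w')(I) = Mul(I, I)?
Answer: -3984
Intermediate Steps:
Function('w')(I) = Pow(I, 2)
Function('W')(F) = -3 (Function('W')(F) = Mul(-3, Mul(F, Pow(F, -1))) = Mul(-3, 1) = -3)
Mul(Mul(83, Function('w')(-4)), Function('W')(1)) = Mul(Mul(83, Pow(-4, 2)), -3) = Mul(Mul(83, 16), -3) = Mul(1328, -3) = -3984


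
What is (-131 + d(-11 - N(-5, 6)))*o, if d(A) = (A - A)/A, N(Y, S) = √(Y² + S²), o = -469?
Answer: 61439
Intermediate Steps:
N(Y, S) = √(S² + Y²)
d(A) = 0 (d(A) = 0/A = 0)
(-131 + d(-11 - N(-5, 6)))*o = (-131 + 0)*(-469) = -131*(-469) = 61439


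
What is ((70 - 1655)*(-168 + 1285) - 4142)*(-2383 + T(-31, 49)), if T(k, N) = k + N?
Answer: 4196898255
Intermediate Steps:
T(k, N) = N + k
((70 - 1655)*(-168 + 1285) - 4142)*(-2383 + T(-31, 49)) = ((70 - 1655)*(-168 + 1285) - 4142)*(-2383 + (49 - 31)) = (-1585*1117 - 4142)*(-2383 + 18) = (-1770445 - 4142)*(-2365) = -1774587*(-2365) = 4196898255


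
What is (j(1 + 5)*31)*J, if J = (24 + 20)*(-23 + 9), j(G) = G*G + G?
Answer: -802032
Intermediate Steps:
j(G) = G + G**2 (j(G) = G**2 + G = G + G**2)
J = -616 (J = 44*(-14) = -616)
(j(1 + 5)*31)*J = (((1 + 5)*(1 + (1 + 5)))*31)*(-616) = ((6*(1 + 6))*31)*(-616) = ((6*7)*31)*(-616) = (42*31)*(-616) = 1302*(-616) = -802032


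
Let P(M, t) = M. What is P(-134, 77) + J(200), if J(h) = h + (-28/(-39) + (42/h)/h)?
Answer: 52040819/780000 ≈ 66.719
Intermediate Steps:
J(h) = 28/39 + h + 42/h² (J(h) = h + (-28*(-1/39) + 42/h²) = h + (28/39 + 42/h²) = 28/39 + h + 42/h²)
P(-134, 77) + J(200) = -134 + (28/39 + 200 + 42/200²) = -134 + (28/39 + 200 + 42*(1/40000)) = -134 + (28/39 + 200 + 21/20000) = -134 + 156560819/780000 = 52040819/780000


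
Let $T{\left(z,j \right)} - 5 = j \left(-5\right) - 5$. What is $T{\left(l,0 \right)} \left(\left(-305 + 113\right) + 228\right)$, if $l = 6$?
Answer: $0$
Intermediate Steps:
$T{\left(z,j \right)} = - 5 j$ ($T{\left(z,j \right)} = 5 + \left(j \left(-5\right) - 5\right) = 5 - \left(5 + 5 j\right) = - 5 j$)
$T{\left(l,0 \right)} \left(\left(-305 + 113\right) + 228\right) = \left(-5\right) 0 \left(\left(-305 + 113\right) + 228\right) = 0 \left(-192 + 228\right) = 0 \cdot 36 = 0$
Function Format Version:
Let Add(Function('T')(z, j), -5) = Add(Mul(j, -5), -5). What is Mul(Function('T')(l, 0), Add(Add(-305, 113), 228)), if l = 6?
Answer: 0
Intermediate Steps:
Function('T')(z, j) = Mul(-5, j) (Function('T')(z, j) = Add(5, Add(Mul(j, -5), -5)) = Add(5, Add(Mul(-5, j), -5)) = Add(5, Add(-5, Mul(-5, j))) = Mul(-5, j))
Mul(Function('T')(l, 0), Add(Add(-305, 113), 228)) = Mul(Mul(-5, 0), Add(Add(-305, 113), 228)) = Mul(0, Add(-192, 228)) = Mul(0, 36) = 0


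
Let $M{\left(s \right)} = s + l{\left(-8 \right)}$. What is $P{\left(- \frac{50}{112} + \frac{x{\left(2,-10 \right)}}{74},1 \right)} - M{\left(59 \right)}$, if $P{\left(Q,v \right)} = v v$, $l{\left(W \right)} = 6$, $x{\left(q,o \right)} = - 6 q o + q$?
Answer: $-64$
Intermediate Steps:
$x{\left(q,o \right)} = q - 6 o q$ ($x{\left(q,o \right)} = - 6 o q + q = q - 6 o q$)
$P{\left(Q,v \right)} = v^{2}$
$M{\left(s \right)} = 6 + s$ ($M{\left(s \right)} = s + 6 = 6 + s$)
$P{\left(- \frac{50}{112} + \frac{x{\left(2,-10 \right)}}{74},1 \right)} - M{\left(59 \right)} = 1^{2} - \left(6 + 59\right) = 1 - 65 = -64$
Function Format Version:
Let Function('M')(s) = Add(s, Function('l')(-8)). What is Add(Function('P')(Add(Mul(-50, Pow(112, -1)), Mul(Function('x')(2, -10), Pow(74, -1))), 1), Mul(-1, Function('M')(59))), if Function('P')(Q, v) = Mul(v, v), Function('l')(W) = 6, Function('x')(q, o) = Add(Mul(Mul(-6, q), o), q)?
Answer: -64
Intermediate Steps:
Function('x')(q, o) = Add(q, Mul(-6, o, q)) (Function('x')(q, o) = Add(Mul(-6, o, q), q) = Add(q, Mul(-6, o, q)))
Function('P')(Q, v) = Pow(v, 2)
Function('M')(s) = Add(6, s) (Function('M')(s) = Add(s, 6) = Add(6, s))
Add(Function('P')(Add(Mul(-50, Pow(112, -1)), Mul(Function('x')(2, -10), Pow(74, -1))), 1), Mul(-1, Function('M')(59))) = Add(Pow(1, 2), Mul(-1, Add(6, 59))) = Add(1, Mul(-1, 65)) = Add(1, -65) = -64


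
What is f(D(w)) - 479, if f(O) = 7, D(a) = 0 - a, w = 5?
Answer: -472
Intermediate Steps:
D(a) = -a
f(D(w)) - 479 = 7 - 479 = -472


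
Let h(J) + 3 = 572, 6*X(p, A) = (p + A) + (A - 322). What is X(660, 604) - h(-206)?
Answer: -934/3 ≈ -311.33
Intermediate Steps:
X(p, A) = -161/3 + A/3 + p/6 (X(p, A) = ((p + A) + (A - 322))/6 = ((A + p) + (-322 + A))/6 = (-322 + p + 2*A)/6 = -161/3 + A/3 + p/6)
h(J) = 569 (h(J) = -3 + 572 = 569)
X(660, 604) - h(-206) = (-161/3 + (1/3)*604 + (1/6)*660) - 1*569 = (-161/3 + 604/3 + 110) - 569 = 773/3 - 569 = -934/3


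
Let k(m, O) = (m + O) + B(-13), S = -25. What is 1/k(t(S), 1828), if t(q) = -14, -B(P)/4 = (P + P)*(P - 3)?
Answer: 1/150 ≈ 0.0066667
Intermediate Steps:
B(P) = -8*P*(-3 + P) (B(P) = -4*(P + P)*(P - 3) = -4*2*P*(-3 + P) = -8*P*(-3 + P))
k(m, O) = -1664 + O + m (k(m, O) = (m + O) + 8*(-13)*(3 - 1*(-13)) = (O + m) + 8*(-13)*(3 + 13) = (O + m) + 8*(-13)*16 = (O + m) - 1664 = -1664 + O + m)
1/k(t(S), 1828) = 1/(-1664 + 1828 - 14) = 1/150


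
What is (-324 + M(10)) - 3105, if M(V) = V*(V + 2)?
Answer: -3309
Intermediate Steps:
M(V) = V*(2 + V)
(-324 + M(10)) - 3105 = (-324 + 10*(2 + 10)) - 3105 = (-324 + 10*12) - 3105 = (-324 + 120) - 3105 = -204 - 3105 = -3309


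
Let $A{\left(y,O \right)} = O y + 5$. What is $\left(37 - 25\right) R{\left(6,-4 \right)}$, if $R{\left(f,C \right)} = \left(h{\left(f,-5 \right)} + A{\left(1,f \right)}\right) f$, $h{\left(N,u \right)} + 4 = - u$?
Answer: $864$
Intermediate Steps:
$h{\left(N,u \right)} = -4 - u$
$A{\left(y,O \right)} = 5 + O y$
$R{\left(f,C \right)} = f \left(6 + f\right)$ ($R{\left(f,C \right)} = \left(\left(-4 - -5\right) + \left(5 + f 1\right)\right) f = \left(\left(-4 + 5\right) + \left(5 + f\right)\right) f = \left(1 + \left(5 + f\right)\right) f = \left(6 + f\right) f = f \left(6 + f\right)$)
$\left(37 - 25\right) R{\left(6,-4 \right)} = \left(37 - 25\right) 6 \left(6 + 6\right) = 12 \cdot 6 \cdot 12 = 12 \cdot 72 = 864$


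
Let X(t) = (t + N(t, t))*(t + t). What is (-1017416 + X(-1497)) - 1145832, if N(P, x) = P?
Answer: 6800788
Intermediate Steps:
X(t) = 4*t² (X(t) = (t + t)*(t + t) = (2*t)*(2*t) = 4*t²)
(-1017416 + X(-1497)) - 1145832 = (-1017416 + 4*(-1497)²) - 1145832 = (-1017416 + 4*2241009) - 1145832 = (-1017416 + 8964036) - 1145832 = 7946620 - 1145832 = 6800788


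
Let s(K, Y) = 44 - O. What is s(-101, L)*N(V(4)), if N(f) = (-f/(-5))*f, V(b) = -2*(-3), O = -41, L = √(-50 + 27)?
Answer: 612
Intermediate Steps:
L = I*√23 (L = √(-23) = I*√23 ≈ 4.7958*I)
V(b) = 6
s(K, Y) = 85 (s(K, Y) = 44 - 1*(-41) = 44 + 41 = 85)
N(f) = f²/5 (N(f) = (-f*(-1)/5)*f = (-(-1)*f/5)*f = (f/5)*f = f²/5)
s(-101, L)*N(V(4)) = 85*((⅕)*6²) = 85*((⅕)*36) = 85*(36/5) = 612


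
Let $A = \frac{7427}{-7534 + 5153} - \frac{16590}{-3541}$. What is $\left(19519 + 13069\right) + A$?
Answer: $\frac{274766572931}{8431121} \approx 32590.0$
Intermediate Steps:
$A = \frac{13201783}{8431121}$ ($A = \frac{7427}{-2381} - - \frac{16590}{3541} = 7427 \left(- \frac{1}{2381}\right) + \frac{16590}{3541} = - \frac{7427}{2381} + \frac{16590}{3541} = \frac{13201783}{8431121} \approx 1.5658$)
$\left(19519 + 13069\right) + A = \left(19519 + 13069\right) + \frac{13201783}{8431121} = 32588 + \frac{13201783}{8431121} = \frac{274766572931}{8431121}$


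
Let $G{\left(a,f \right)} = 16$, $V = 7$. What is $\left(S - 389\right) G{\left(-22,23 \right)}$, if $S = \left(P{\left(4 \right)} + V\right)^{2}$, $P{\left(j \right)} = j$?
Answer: $-4288$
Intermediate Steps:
$S = 121$ ($S = \left(4 + 7\right)^{2} = 11^{2} = 121$)
$\left(S - 389\right) G{\left(-22,23 \right)} = \left(121 - 389\right) 16 = \left(-268\right) 16 = -4288$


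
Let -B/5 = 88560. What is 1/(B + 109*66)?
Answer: -1/435606 ≈ -2.2957e-6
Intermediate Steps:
B = -442800 (B = -5*88560 = -442800)
1/(B + 109*66) = 1/(-442800 + 109*66) = 1/(-442800 + 7194) = 1/(-435606) = -1/435606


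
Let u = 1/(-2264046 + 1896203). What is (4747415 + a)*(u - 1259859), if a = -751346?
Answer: -264557073141017646/52549 ≈ -5.0345e+12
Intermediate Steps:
u = -1/367843 (u = 1/(-367843) = -1/367843 ≈ -2.7186e-6)
(4747415 + a)*(u - 1259859) = (4747415 - 751346)*(-1/367843 - 1259859) = 3996069*(-463430314138/367843) = -264557073141017646/52549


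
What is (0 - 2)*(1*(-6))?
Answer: 12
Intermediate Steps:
(0 - 2)*(1*(-6)) = -2*(-6) = 12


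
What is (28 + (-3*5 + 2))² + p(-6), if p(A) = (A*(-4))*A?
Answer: 81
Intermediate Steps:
p(A) = -4*A² (p(A) = (-4*A)*A = -4*A²)
(28 + (-3*5 + 2))² + p(-6) = (28 + (-3*5 + 2))² - 4*(-6)² = (28 + (-15 + 2))² - 4*36 = (28 - 13)² - 144 = 15² - 144 = 225 - 144 = 81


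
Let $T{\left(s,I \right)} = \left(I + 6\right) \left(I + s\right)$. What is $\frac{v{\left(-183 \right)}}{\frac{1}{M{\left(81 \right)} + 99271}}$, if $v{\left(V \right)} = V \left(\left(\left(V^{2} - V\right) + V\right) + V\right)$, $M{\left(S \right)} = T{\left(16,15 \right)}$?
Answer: $-609024390156$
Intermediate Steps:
$T{\left(s,I \right)} = \left(6 + I\right) \left(I + s\right)$
$M{\left(S \right)} = 651$ ($M{\left(S \right)} = 15^{2} + 6 \cdot 15 + 6 \cdot 16 + 15 \cdot 16 = 225 + 90 + 96 + 240 = 651$)
$v{\left(V \right)} = V \left(V + V^{2}\right)$ ($v{\left(V \right)} = V \left(V^{2} + V\right) = V \left(V + V^{2}\right)$)
$\frac{v{\left(-183 \right)}}{\frac{1}{M{\left(81 \right)} + 99271}} = \frac{\left(-183\right)^{2} \left(1 - 183\right)}{\frac{1}{651 + 99271}} = \frac{33489 \left(-182\right)}{\frac{1}{99922}} = - 6094998 \frac{1}{\frac{1}{99922}} = \left(-6094998\right) 99922 = -609024390156$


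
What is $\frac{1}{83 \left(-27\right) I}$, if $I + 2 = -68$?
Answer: $\frac{1}{156870} \approx 6.3747 \cdot 10^{-6}$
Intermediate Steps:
$I = -70$ ($I = -2 - 68 = -70$)
$\frac{1}{83 \left(-27\right) I} = \frac{1}{83 \left(-27\right) \left(-70\right)} = \frac{1}{\left(-2241\right) \left(-70\right)} = \frac{1}{156870}$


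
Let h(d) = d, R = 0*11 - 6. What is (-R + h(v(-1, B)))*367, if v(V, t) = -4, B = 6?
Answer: 734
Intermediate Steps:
R = -6 (R = 0 - 6 = -6)
(-R + h(v(-1, B)))*367 = (-1*(-6) - 4)*367 = (6 - 4)*367 = 2*367 = 734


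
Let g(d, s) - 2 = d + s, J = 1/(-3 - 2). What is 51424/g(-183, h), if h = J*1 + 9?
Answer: -257120/861 ≈ -298.63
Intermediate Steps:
J = -⅕ (J = 1/(-5) = -⅕ ≈ -0.20000)
h = 44/5 (h = -⅕*1 + 9 = -⅕ + 9 = 44/5 ≈ 8.8000)
g(d, s) = 2 + d + s (g(d, s) = 2 + (d + s) = 2 + d + s)
51424/g(-183, h) = 51424/(2 - 183 + 44/5) = 51424/(-861/5) = 51424*(-5/861) = -257120/861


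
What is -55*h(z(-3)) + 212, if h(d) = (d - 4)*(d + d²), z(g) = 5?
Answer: -1438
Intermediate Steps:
h(d) = (-4 + d)*(d + d²)
-55*h(z(-3)) + 212 = -275*(-4 + 5² - 3*5) + 212 = -275*(-4 + 25 - 15) + 212 = -275*6 + 212 = -55*30 + 212 = -1650 + 212 = -1438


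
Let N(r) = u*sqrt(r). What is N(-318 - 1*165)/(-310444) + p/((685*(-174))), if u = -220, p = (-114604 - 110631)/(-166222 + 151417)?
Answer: -45047/352921590 + 55*I*sqrt(483)/77611 ≈ -0.00012764 + 0.015574*I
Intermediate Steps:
p = 45047/2961 (p = -225235/(-14805) = -225235*(-1/14805) = 45047/2961 ≈ 15.213)
N(r) = -220*sqrt(r)
N(-318 - 1*165)/(-310444) + p/((685*(-174))) = -220*sqrt(-318 - 1*165)/(-310444) + 45047/(2961*((685*(-174)))) = -220*sqrt(-318 - 165)*(-1/310444) + (45047/2961)/(-119190) = -220*I*sqrt(483)*(-1/310444) + (45047/2961)*(-1/119190) = -220*I*sqrt(483)*(-1/310444) - 45047/352921590 = 55*I*sqrt(483)/77611 - 45047/352921590 = -45047/352921590 + 55*I*sqrt(483)/77611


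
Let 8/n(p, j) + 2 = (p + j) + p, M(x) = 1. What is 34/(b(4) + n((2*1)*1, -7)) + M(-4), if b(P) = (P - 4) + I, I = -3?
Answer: -147/23 ≈ -6.3913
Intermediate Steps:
b(P) = -7 + P (b(P) = (P - 4) - 3 = (-4 + P) - 3 = -7 + P)
n(p, j) = 8/(-2 + j + 2*p) (n(p, j) = 8/(-2 + ((p + j) + p)) = 8/(-2 + ((j + p) + p)) = 8/(-2 + (j + 2*p)) = 8/(-2 + j + 2*p))
34/(b(4) + n((2*1)*1, -7)) + M(-4) = 34/((-7 + 4) + 8/(-2 - 7 + 2*((2*1)*1))) + 1 = 34/(-3 + 8/(-2 - 7 + 2*(2*1))) + 1 = 34/(-3 + 8/(-2 - 7 + 2*2)) + 1 = 34/(-3 + 8/(-2 - 7 + 4)) + 1 = 34/(-3 + 8/(-5)) + 1 = 34/(-3 + 8*(-⅕)) + 1 = 34/(-3 - 8/5) + 1 = 34/(-23/5) + 1 = -5/23*34 + 1 = -170/23 + 1 = -147/23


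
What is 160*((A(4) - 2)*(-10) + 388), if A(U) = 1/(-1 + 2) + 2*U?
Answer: 50880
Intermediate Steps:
A(U) = 1 + 2*U (A(U) = 1/1 + 2*U = 1 + 2*U)
160*((A(4) - 2)*(-10) + 388) = 160*(((1 + 2*4) - 2)*(-10) + 388) = 160*(((1 + 8) - 2)*(-10) + 388) = 160*((9 - 2)*(-10) + 388) = 160*(7*(-10) + 388) = 160*(-70 + 388) = 160*318 = 50880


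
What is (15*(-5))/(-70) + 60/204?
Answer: 325/238 ≈ 1.3655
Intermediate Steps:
(15*(-5))/(-70) + 60/204 = -75*(-1/70) + 60*(1/204) = 15/14 + 5/17 = 325/238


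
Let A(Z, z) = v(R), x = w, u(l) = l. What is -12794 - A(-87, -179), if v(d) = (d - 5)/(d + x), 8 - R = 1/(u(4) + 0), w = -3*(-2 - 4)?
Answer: -1317793/103 ≈ -12794.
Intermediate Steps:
w = 18 (w = -3*(-6) = 18)
x = 18
R = 31/4 (R = 8 - 1/(4 + 0) = 8 - 1/4 = 31/4 ≈ 7.7500)
v(d) = (-5 + d)/(18 + d) (v(d) = (d - 5)/(d + 18) = (-5 + d)/(18 + d))
A(Z, z) = 11/103 (A(Z, z) = (-5 + 31/4)/(18 + 31/4) = (11/4)/(103/4) = (4/103)*(11/4) = 11/103)
-12794 - A(-87, -179) = -12794 - 1*11/103 = -12794 - 11/103 = -1317793/103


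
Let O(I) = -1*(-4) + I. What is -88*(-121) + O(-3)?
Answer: 10649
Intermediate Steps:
O(I) = 4 + I
-88*(-121) + O(-3) = -88*(-121) + (4 - 3) = 10648 + 1 = 10649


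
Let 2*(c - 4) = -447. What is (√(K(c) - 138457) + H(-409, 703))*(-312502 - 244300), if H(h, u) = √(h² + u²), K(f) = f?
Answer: -556802*√661490 - 835203*I*√61634 ≈ -4.5286e+8 - 2.0735e+8*I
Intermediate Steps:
c = -439/2 (c = 4 + (½)*(-447) = 4 - 447/2 = -439/2 ≈ -219.50)
(√(K(c) - 138457) + H(-409, 703))*(-312502 - 244300) = (√(-439/2 - 138457) + √((-409)² + 703²))*(-312502 - 244300) = (√(-277353/2) + √(167281 + 494209))*(-556802) = (3*I*√61634/2 + √661490)*(-556802) = (√661490 + 3*I*√61634/2)*(-556802) = -556802*√661490 - 835203*I*√61634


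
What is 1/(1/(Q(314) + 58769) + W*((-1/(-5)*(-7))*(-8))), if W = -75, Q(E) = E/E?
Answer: -58770/49366799 ≈ -0.0011905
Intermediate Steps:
Q(E) = 1
1/(1/(Q(314) + 58769) + W*((-1/(-5)*(-7))*(-8))) = 1/(1/(1 + 58769) - 75*-1/(-5)*(-7)*(-8)) = 1/(1/58770 - 75*-1*(-⅕)*(-7)*(-8)) = 1/(1/58770 - 75*(⅕)*(-7)*(-8)) = 1/(1/58770 - (-105)*(-8)) = 1/(1/58770 - 75*56/5) = 1/(1/58770 - 840) = 1/(-49366799/58770) = -58770/49366799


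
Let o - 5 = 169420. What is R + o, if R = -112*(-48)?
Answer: 174801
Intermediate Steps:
o = 169425 (o = 5 + 169420 = 169425)
R = 5376
R + o = 5376 + 169425 = 174801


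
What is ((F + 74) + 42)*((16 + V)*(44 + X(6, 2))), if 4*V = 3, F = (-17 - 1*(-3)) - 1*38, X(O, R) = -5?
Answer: 41808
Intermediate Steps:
F = -52 (F = (-17 + 3) - 38 = -14 - 38 = -52)
V = ¾ (V = (¼)*3 = ¾ ≈ 0.75000)
((F + 74) + 42)*((16 + V)*(44 + X(6, 2))) = ((-52 + 74) + 42)*((16 + ¾)*(44 - 5)) = (22 + 42)*((67/4)*39) = 64*(2613/4) = 41808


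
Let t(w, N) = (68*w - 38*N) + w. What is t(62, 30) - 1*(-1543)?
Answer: 4681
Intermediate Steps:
t(w, N) = -38*N + 69*w (t(w, N) = (-38*N + 68*w) + w = -38*N + 69*w)
t(62, 30) - 1*(-1543) = (-38*30 + 69*62) - 1*(-1543) = (-1140 + 4278) + 1543 = 3138 + 1543 = 4681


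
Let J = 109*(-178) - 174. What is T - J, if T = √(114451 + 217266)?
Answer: 19576 + √331717 ≈ 20152.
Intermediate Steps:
T = √331717 ≈ 575.95
J = -19576 (J = -19402 - 174 = -19576)
T - J = √331717 - 1*(-19576) = √331717 + 19576 = 19576 + √331717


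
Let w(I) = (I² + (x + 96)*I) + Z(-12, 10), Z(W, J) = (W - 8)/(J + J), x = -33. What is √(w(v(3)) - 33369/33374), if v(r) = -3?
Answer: I*√202715778562/33374 ≈ 13.491*I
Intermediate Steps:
Z(W, J) = (-8 + W)/(2*J) (Z(W, J) = (-8 + W)/((2*J)) = (-8 + W)*(1/(2*J)) = (-8 + W)/(2*J))
w(I) = -1 + I² + 63*I (w(I) = (I² + (-33 + 96)*I) + (½)*(-8 - 12)/10 = (I² + 63*I) + (½)*(⅒)*(-20) = (I² + 63*I) - 1 = -1 + I² + 63*I)
√(w(v(3)) - 33369/33374) = √((-1 + (-3)² + 63*(-3)) - 33369/33374) = √((-1 + 9 - 189) - 33369*1/33374) = √(-181 - 33369/33374) = √(-6074063/33374) = I*√202715778562/33374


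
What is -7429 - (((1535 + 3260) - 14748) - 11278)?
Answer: 13802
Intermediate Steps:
-7429 - (((1535 + 3260) - 14748) - 11278) = -7429 - ((4795 - 14748) - 11278) = -7429 - (-9953 - 11278) = -7429 - 1*(-21231) = -7429 + 21231 = 13802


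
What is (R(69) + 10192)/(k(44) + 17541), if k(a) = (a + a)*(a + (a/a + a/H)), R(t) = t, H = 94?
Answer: 482267/1012483 ≈ 0.47632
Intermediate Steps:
k(a) = 2*a*(1 + 95*a/94) (k(a) = (a + a)*(a + (a/a + a/94)) = (2*a)*(a + (1 + a*(1/94))) = (2*a)*(a + (1 + a/94)) = (2*a)*(1 + 95*a/94) = 2*a*(1 + 95*a/94))
(R(69) + 10192)/(k(44) + 17541) = (69 + 10192)/((1/47)*44*(94 + 95*44) + 17541) = 10261/((1/47)*44*(94 + 4180) + 17541) = 10261/((1/47)*44*4274 + 17541) = 10261/(188056/47 + 17541) = 10261/(1012483/47) = 10261*(47/1012483) = 482267/1012483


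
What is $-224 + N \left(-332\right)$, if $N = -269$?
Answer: $89084$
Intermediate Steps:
$-224 + N \left(-332\right) = -224 - -89308 = -224 + 89308 = 89084$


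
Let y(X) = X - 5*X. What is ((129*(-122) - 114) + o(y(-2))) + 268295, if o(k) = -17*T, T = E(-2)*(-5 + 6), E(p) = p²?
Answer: 252375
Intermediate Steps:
y(X) = -4*X
T = 4 (T = (-2)²*(-5 + 6) = 4*1 = 4)
o(k) = -68 (o(k) = -17*4 = -68)
((129*(-122) - 114) + o(y(-2))) + 268295 = ((129*(-122) - 114) - 68) + 268295 = ((-15738 - 114) - 68) + 268295 = (-15852 - 68) + 268295 = -15920 + 268295 = 252375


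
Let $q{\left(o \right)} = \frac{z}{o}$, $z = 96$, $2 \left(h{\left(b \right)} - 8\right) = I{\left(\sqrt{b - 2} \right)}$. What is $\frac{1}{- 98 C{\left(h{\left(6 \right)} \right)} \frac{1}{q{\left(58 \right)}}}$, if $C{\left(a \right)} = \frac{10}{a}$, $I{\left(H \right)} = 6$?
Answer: $- \frac{132}{7105} \approx -0.018578$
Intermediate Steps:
$h{\left(b \right)} = 11$ ($h{\left(b \right)} = 8 + \frac{1}{2} \cdot 6 = 8 + 3 = 11$)
$q{\left(o \right)} = \frac{96}{o}$
$\frac{1}{- 98 C{\left(h{\left(6 \right)} \right)} \frac{1}{q{\left(58 \right)}}} = \frac{1}{- 98 \cdot \frac{10}{11} \frac{1}{96 \cdot \frac{1}{58}}} = \frac{1}{- 98 \cdot 10 \cdot \frac{1}{11} \frac{1}{96 \cdot \frac{1}{58}}} = \frac{1}{\left(-98\right) \frac{10}{11} \frac{1}{\frac{48}{29}}} = \frac{1}{\left(- \frac{980}{11}\right) \frac{29}{48}} = \frac{1}{- \frac{7105}{132}} = - \frac{132}{7105}$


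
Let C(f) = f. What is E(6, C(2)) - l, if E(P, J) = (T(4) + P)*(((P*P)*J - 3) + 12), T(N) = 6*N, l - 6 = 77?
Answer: 2347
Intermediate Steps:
l = 83 (l = 6 + 77 = 83)
E(P, J) = (9 + J*P²)*(24 + P) (E(P, J) = (6*4 + P)*(((P*P)*J - 3) + 12) = (24 + P)*((P²*J - 3) + 12) = (24 + P)*((J*P² - 3) + 12) = (24 + P)*((-3 + J*P²) + 12) = (24 + P)*(9 + J*P²) = (9 + J*P²)*(24 + P))
E(6, C(2)) - l = (216 + 9*6 + 2*6³ + 24*2*6²) - 1*83 = (216 + 54 + 2*216 + 24*2*36) - 83 = (216 + 54 + 432 + 1728) - 83 = 2430 - 83 = 2347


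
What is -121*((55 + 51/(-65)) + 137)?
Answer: -1503909/65 ≈ -23137.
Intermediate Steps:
-121*((55 + 51/(-65)) + 137) = -121*((55 + 51*(-1/65)) + 137) = -121*((55 - 51/65) + 137) = -121*(3524/65 + 137) = -121*12429/65 = -1503909/65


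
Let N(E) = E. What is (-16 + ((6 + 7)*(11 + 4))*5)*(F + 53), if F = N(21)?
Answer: 70966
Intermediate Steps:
F = 21
(-16 + ((6 + 7)*(11 + 4))*5)*(F + 53) = (-16 + ((6 + 7)*(11 + 4))*5)*(21 + 53) = (-16 + (13*15)*5)*74 = (-16 + 195*5)*74 = (-16 + 975)*74 = 959*74 = 70966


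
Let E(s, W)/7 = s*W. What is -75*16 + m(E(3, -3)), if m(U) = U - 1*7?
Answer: -1270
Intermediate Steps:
E(s, W) = 7*W*s (E(s, W) = 7*(s*W) = 7*(W*s) = 7*W*s)
m(U) = -7 + U (m(U) = U - 7 = -7 + U)
-75*16 + m(E(3, -3)) = -75*16 + (-7 + 7*(-3)*3) = -1200 + (-7 - 63) = -1200 - 70 = -1270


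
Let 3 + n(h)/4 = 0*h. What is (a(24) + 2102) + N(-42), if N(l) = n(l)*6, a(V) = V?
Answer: 2054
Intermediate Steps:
n(h) = -12 (n(h) = -12 + 4*(0*h) = -12 + 4*0 = -12 + 0 = -12)
N(l) = -72 (N(l) = -12*6 = -72)
(a(24) + 2102) + N(-42) = (24 + 2102) - 72 = 2126 - 72 = 2054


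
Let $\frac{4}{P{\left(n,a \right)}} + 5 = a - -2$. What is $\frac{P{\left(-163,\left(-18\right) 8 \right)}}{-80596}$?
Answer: $\frac{1}{2961903} \approx 3.3762 \cdot 10^{-7}$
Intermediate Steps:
$P{\left(n,a \right)} = \frac{4}{-3 + a}$ ($P{\left(n,a \right)} = \frac{4}{-5 + \left(a - -2\right)} = \frac{4}{-5 + \left(a + 2\right)} = \frac{4}{-5 + \left(2 + a\right)} = \frac{4}{-3 + a}$)
$\frac{P{\left(-163,\left(-18\right) 8 \right)}}{-80596} = \frac{4 \frac{1}{-3 - 144}}{-80596} = \frac{4}{-3 - 144} \left(- \frac{1}{80596}\right) = \frac{4}{-147} \left(- \frac{1}{80596}\right) = 4 \left(- \frac{1}{147}\right) \left(- \frac{1}{80596}\right) = \left(- \frac{4}{147}\right) \left(- \frac{1}{80596}\right) = \frac{1}{2961903}$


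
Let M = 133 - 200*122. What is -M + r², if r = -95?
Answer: 33292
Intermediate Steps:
M = -24267 (M = 133 - 24400 = -24267)
-M + r² = -1*(-24267) + (-95)² = 24267 + 9025 = 33292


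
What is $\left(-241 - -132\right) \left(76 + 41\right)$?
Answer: $-12753$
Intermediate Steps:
$\left(-241 - -132\right) \left(76 + 41\right) = \left(-241 + \left(-67 + 199\right)\right) 117 = \left(-241 + 132\right) 117 = \left(-109\right) 117 = -12753$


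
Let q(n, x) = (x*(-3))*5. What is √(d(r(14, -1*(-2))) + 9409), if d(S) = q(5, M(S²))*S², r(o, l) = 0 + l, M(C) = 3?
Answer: √9229 ≈ 96.068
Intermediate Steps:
r(o, l) = l
q(n, x) = -15*x (q(n, x) = -3*x*5 = -15*x)
d(S) = -45*S² (d(S) = (-15*3)*S² = -45*S²)
√(d(r(14, -1*(-2))) + 9409) = √(-45*(-1*(-2))² + 9409) = √(-45*2² + 9409) = √(-45*4 + 9409) = √(-180 + 9409) = √9229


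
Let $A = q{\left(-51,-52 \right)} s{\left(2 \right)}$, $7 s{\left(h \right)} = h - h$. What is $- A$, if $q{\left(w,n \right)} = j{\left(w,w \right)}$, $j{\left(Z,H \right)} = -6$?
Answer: $0$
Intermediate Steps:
$q{\left(w,n \right)} = -6$
$s{\left(h \right)} = 0$ ($s{\left(h \right)} = \frac{h - h}{7} = \frac{1}{7} \cdot 0 = 0$)
$A = 0$ ($A = \left(-6\right) 0 = 0$)
$- A = \left(-1\right) 0 = 0$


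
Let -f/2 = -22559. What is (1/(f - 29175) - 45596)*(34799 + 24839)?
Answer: -43353070416226/15943 ≈ -2.7193e+9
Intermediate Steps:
f = 45118 (f = -2*(-22559) = 45118)
(1/(f - 29175) - 45596)*(34799 + 24839) = (1/(45118 - 29175) - 45596)*(34799 + 24839) = (1/15943 - 45596)*59638 = -726937027/15943*59638 = -43353070416226/15943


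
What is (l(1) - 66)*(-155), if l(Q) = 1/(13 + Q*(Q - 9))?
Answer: 10199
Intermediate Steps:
l(Q) = 1/(13 + Q*(-9 + Q))
(l(1) - 66)*(-155) = (1/(13 + 1² - 9*1) - 66)*(-155) = (1/(13 + 1 - 9) - 66)*(-155) = (1/5 - 66)*(-155) = (⅕ - 66)*(-155) = -329/5*(-155) = 10199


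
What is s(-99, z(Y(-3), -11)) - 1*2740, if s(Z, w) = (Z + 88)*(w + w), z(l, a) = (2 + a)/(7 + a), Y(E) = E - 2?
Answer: -5579/2 ≈ -2789.5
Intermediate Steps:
Y(E) = -2 + E
z(l, a) = (2 + a)/(7 + a)
s(Z, w) = 2*w*(88 + Z) (s(Z, w) = (88 + Z)*(2*w) = 2*w*(88 + Z))
s(-99, z(Y(-3), -11)) - 1*2740 = 2*((2 - 11)/(7 - 11))*(88 - 99) - 1*2740 = 2*(-9/(-4))*(-11) - 2740 = 2*(-1/4*(-9))*(-11) - 2740 = 2*(9/4)*(-11) - 2740 = -99/2 - 2740 = -5579/2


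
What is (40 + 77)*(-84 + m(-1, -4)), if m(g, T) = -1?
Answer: -9945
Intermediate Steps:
(40 + 77)*(-84 + m(-1, -4)) = (40 + 77)*(-84 - 1) = 117*(-85) = -9945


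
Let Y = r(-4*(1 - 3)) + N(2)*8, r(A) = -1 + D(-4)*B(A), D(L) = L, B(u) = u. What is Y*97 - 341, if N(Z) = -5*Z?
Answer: -11302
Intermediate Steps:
r(A) = -1 - 4*A
Y = -113 (Y = (-1 - (-16)*(1 - 3)) - 5*2*8 = (-1 - (-16)*(-2)) - 10*8 = (-1 - 4*8) - 80 = (-1 - 32) - 80 = -33 - 80 = -113)
Y*97 - 341 = -113*97 - 341 = -10961 - 341 = -11302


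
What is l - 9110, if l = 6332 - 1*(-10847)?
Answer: 8069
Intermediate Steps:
l = 17179 (l = 6332 + 10847 = 17179)
l - 9110 = 17179 - 9110 = 8069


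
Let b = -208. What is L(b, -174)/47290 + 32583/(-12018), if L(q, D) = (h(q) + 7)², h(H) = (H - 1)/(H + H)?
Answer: -44422714448397/16392187934720 ≈ -2.7100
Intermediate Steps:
h(H) = (-1 + H)/(2*H) (h(H) = (-1 + H)/((2*H)) = (-1 + H)*(1/(2*H)) = (-1 + H)/(2*H))
L(q, D) = (7 + (-1 + q)/(2*q))² (L(q, D) = ((-1 + q)/(2*q) + 7)² = (7 + (-1 + q)/(2*q))²)
L(b, -174)/47290 + 32583/(-12018) = ((¼)*(-1 + 15*(-208))²/(-208)²)/47290 + 32583/(-12018) = ((¼)*(1/43264)*(-1 - 3120)²)*(1/47290) + 32583*(-1/12018) = ((¼)*(1/43264)*(-3121)²)*(1/47290) - 10861/4006 = ((¼)*(1/43264)*9740641)*(1/47290) - 10861/4006 = (9740641/173056)*(1/47290) - 10861/4006 = 9740641/8183818240 - 10861/4006 = -44422714448397/16392187934720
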